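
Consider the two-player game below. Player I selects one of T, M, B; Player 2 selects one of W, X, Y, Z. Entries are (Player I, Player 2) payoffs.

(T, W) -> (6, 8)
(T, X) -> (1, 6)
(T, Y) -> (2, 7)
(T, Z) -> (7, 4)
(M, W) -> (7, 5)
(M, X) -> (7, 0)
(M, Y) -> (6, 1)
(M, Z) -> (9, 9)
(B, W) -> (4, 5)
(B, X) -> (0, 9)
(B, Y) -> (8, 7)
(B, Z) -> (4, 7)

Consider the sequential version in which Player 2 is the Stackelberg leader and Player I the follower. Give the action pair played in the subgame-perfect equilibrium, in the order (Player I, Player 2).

(M, Z)

Work backward from Player I's decision.
- W → Player I plays M (best of 6, 7, 4); Player 2 gets 5.
- X → Player I plays M (best of 1, 7, 0); Player 2 gets 0.
- Y → Player I plays B (best of 2, 6, 8); Player 2 gets 7.
- Z → Player I plays M (best of 7, 9, 4); Player 2 gets 9.
Player 2's induced payoffs are 5, 0, 7, 9, so Player 2 commits to Z. Subgame-perfect outcome: (M, Z) with payoffs (9, 9).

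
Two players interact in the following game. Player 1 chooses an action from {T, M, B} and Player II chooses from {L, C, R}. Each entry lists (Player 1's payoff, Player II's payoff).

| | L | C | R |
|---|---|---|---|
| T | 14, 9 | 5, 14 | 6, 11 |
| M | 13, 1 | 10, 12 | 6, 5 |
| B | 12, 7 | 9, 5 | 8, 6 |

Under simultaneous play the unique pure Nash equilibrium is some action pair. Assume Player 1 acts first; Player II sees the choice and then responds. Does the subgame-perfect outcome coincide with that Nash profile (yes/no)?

no

Work backward from Player II's decision.
- T → Player II plays C (best of 9, 14, 11); Player 1 gets 5.
- M → Player II plays C (best of 1, 12, 5); Player 1 gets 10.
- B → Player II plays L (best of 7, 5, 6); Player 1 gets 12.
Player 1's induced payoffs are 5, 10, 12, so Player 1 commits to B. Subgame-perfect outcome: (B, L) with payoffs (12, 7).
Under simultaneous play:
Player 1's best replies: L→T; C→M; R→B.
Player II's best replies: T→C; M→C; B→L.
Only (M, C) has each player best-responding; Nash payoffs (10, 12).
Sequential outcome (B, L) differs from the Nash profile (M, C).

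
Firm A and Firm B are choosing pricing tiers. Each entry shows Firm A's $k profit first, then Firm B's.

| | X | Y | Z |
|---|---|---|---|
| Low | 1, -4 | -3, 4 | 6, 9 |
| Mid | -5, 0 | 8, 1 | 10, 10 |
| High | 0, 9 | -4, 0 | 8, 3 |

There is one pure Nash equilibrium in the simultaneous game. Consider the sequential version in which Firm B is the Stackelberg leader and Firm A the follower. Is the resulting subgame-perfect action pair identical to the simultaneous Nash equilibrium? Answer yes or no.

yes

Backward induction with Firm B moving first.
- X: BR = Low, leader payoff -4.
- Y: BR = Mid, leader payoff 1.
- Z: BR = Mid, leader payoff 10.
Among -4, 1, 10, the best is 10 at Z. Subgame-perfect outcome: (Mid, Z) with payoffs (10, 10).
For the simultaneous game, intersect best replies.
Firm A's best replies: X→Low; Y→Mid; Z→Mid.
Firm B's best replies: Low→Z; Mid→Z; High→X.
The unique mutual best reply is (Mid, Z), giving (10, 10).
Sequential outcome (Mid, Z) coincides with the Nash profile (Mid, Z).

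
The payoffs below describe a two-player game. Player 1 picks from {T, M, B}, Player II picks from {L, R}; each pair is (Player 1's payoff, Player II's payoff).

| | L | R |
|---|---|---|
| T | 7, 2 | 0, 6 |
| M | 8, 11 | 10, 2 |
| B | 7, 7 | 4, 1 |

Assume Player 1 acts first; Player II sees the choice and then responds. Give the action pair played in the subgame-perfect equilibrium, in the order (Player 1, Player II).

Work backward from Player II's decision.
- T → Player II plays R (best of 2, 6); Player 1 gets 0.
- M → Player II plays L (best of 11, 2); Player 1 gets 8.
- B → Player II plays L (best of 7, 1); Player 1 gets 7.
Player 1's induced payoffs are 0, 8, 7, so Player 1 commits to M. Subgame-perfect outcome: (M, L) with payoffs (8, 11).

(M, L)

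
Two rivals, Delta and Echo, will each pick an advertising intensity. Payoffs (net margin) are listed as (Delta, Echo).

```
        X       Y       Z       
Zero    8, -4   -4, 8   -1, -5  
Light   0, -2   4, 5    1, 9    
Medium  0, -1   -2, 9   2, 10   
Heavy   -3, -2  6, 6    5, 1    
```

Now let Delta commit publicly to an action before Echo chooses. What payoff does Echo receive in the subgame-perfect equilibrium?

6

Backward induction with Delta moving first.
- Zero: BR = Y, leader payoff -4.
- Light: BR = Z, leader payoff 1.
- Medium: BR = Z, leader payoff 2.
- Heavy: BR = Y, leader payoff 6.
Delta's induced payoffs are -4, 1, 2, 6, so Delta commits to Heavy. Subgame-perfect outcome: (Heavy, Y) with payoffs (6, 6).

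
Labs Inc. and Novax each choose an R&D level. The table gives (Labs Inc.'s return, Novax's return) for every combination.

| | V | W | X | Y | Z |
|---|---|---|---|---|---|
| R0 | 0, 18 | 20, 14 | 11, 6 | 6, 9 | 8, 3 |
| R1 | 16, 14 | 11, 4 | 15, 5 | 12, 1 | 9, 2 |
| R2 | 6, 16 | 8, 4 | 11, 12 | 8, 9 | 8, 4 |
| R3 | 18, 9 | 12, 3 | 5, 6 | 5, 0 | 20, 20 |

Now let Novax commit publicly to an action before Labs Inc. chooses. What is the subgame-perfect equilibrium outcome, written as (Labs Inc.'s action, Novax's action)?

(R3, Z)

Labs Inc. best-responds to each possible Novax move:
- V: Labs Inc. compares 0, 16, 6, 18 and picks R3; Novax would get 9.
- W: Labs Inc. compares 20, 11, 8, 12 and picks R0; Novax would get 14.
- X: Labs Inc. compares 11, 15, 11, 5 and picks R1; Novax would get 5.
- Y: Labs Inc. compares 6, 12, 8, 5 and picks R1; Novax would get 1.
- Z: Labs Inc. compares 8, 9, 8, 20 and picks R3; Novax would get 20.
Maximizing over 9, 14, 5, 1, 20, Novax chooses Z. Subgame-perfect outcome: (R3, Z) with payoffs (20, 20).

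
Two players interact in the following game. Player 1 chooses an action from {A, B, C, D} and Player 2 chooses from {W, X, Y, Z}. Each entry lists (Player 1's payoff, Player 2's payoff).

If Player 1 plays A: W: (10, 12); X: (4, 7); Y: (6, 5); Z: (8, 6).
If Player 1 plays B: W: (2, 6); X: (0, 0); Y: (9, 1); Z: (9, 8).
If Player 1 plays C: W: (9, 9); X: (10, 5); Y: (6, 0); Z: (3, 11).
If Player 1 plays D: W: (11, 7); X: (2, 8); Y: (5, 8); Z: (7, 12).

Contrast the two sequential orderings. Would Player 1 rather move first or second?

If Player 1 leads: Player 2's best replies are A→W, B→Z, C→Z, D→Z; Player 1's induced payoffs 10, 9, 3, 7; outcome (A, W), payoffs (10, 12).
If Player 2 leads: Player 1's best replies are W→D, X→C, Y→B, Z→B; Player 2's induced payoffs 7, 5, 1, 8; outcome (B, Z), payoffs (9, 8).
Player 1 gets 10 moving first and 9 moving second, so Player 1 prefers to move first.

first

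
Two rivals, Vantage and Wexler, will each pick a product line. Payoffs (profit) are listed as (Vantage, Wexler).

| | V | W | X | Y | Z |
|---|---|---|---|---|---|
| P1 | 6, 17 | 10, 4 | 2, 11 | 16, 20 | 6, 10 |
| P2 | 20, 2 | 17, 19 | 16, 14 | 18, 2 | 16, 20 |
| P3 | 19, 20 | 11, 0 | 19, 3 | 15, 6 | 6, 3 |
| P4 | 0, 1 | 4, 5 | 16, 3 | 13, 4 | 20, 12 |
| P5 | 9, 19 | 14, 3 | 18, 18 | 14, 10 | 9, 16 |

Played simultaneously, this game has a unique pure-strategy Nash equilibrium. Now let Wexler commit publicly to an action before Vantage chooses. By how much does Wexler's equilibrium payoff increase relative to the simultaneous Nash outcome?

Backward induction with Wexler moving first.
- V: BR = P2, leader payoff 2.
- W: BR = P2, leader payoff 19.
- X: BR = P3, leader payoff 3.
- Y: BR = P2, leader payoff 2.
- Z: BR = P4, leader payoff 12.
Wexler's induced payoffs are 2, 19, 3, 2, 12, so Wexler commits to W. Subgame-perfect outcome: (P2, W) with payoffs (17, 19).
For the simultaneous game, intersect best replies.
Vantage's best replies: V→P2; W→P2; X→P3; Y→P2; Z→P4.
Wexler's best replies: P1→Y; P2→Z; P3→V; P4→Z; P5→V.
The unique mutual best reply is (P4, Z), giving (20, 12).
Wexler's commitment gain: 19 − 12 = 7.

7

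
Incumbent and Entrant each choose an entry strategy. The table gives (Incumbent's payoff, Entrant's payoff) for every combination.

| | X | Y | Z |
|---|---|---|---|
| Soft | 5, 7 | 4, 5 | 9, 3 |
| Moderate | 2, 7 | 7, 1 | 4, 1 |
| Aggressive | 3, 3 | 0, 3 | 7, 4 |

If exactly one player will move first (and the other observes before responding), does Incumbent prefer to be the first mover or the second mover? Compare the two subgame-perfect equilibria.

If Incumbent leads: Entrant's best replies are Soft→X, Moderate→X, Aggressive→Z; Incumbent's induced payoffs 5, 2, 7; outcome (Aggressive, Z), payoffs (7, 4).
If Entrant leads: Incumbent's best replies are X→Soft, Y→Moderate, Z→Soft; Entrant's induced payoffs 7, 1, 3; outcome (Soft, X), payoffs (5, 7).
Incumbent gets 7 moving first and 5 moving second, so Incumbent prefers to move first.

first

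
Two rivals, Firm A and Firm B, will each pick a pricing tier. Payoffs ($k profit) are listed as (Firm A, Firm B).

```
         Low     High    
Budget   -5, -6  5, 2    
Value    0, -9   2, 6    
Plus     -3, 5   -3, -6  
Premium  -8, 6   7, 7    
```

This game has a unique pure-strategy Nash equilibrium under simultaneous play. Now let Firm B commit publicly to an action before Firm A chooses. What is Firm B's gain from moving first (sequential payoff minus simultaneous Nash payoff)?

0

Solve by backward induction (Firm B leads).
- Low: BR = Value, leader payoff -9.
- High: BR = Premium, leader payoff 7.
Maximizing over -9, 7, Firm B chooses High. Subgame-perfect outcome: (Premium, High) with payoffs (7, 7).
Now find the simultaneous Nash equilibrium.
Firm A's best replies: Low→Value; High→Premium.
Firm B's best replies: Budget→High; Value→High; Plus→Low; Premium→High.
Only (Premium, High) has each player best-responding; Nash payoffs (7, 7).
Firm B's commitment gain: 7 − 7 = 0.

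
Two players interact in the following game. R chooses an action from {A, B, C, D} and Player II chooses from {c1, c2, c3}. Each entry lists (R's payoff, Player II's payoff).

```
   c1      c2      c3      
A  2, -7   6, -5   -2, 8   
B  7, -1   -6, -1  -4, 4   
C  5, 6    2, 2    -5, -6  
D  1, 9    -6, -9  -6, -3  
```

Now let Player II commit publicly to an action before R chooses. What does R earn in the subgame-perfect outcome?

Solve by backward induction (Player II leads).
- c1: R compares 2, 7, 5, 1 and picks B; Player II would get -1.
- c2: R compares 6, -6, 2, -6 and picks A; Player II would get -5.
- c3: R compares -2, -4, -5, -6 and picks A; Player II would get 8.
Player II's induced payoffs are -1, -5, 8, so Player II commits to c3. Subgame-perfect outcome: (A, c3) with payoffs (-2, 8).

-2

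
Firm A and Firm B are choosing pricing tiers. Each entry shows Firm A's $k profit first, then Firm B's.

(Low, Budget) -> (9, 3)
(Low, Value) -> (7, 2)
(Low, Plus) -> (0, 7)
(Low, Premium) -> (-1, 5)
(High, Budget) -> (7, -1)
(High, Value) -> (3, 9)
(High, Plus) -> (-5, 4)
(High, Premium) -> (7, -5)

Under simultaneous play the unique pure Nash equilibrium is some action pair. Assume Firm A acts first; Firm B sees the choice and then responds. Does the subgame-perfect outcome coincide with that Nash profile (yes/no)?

Solve by backward induction (Firm A leads).
- Low: Firm B compares 3, 2, 7, 5 and picks Plus; Firm A would get 0.
- High: Firm B compares -1, 9, 4, -5 and picks Value; Firm A would get 3.
Among 0, 3, the best is 3 at High. Subgame-perfect outcome: (High, Value) with payoffs (3, 9).
Now find the simultaneous Nash equilibrium.
Firm A's best replies: Budget→Low; Value→Low; Plus→Low; Premium→High.
Firm B's best replies: Low→Plus; High→Value.
Only (Low, Plus) has each player best-responding; Nash payoffs (0, 7).
Sequential outcome (High, Value) differs from the Nash profile (Low, Plus).

no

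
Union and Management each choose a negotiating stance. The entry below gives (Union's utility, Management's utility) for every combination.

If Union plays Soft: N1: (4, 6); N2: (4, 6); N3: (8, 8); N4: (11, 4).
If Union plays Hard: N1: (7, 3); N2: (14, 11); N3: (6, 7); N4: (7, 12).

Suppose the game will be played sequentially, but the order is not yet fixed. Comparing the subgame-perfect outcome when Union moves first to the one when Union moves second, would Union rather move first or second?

second

If Union leads: Management's best replies are Soft→N3, Hard→N4; Union's induced payoffs 8, 7; outcome (Soft, N3), payoffs (8, 8).
If Management leads: Union's best replies are N1→Hard, N2→Hard, N3→Soft, N4→Soft; Management's induced payoffs 3, 11, 8, 4; outcome (Hard, N2), payoffs (14, 11).
Union gets 8 moving first and 14 moving second, so Union prefers to move second.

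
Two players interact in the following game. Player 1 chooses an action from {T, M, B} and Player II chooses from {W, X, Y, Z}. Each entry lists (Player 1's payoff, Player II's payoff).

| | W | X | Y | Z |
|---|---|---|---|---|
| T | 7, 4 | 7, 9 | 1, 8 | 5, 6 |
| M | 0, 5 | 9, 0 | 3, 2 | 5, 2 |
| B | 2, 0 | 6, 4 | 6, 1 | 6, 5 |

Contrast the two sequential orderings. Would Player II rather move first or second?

If Player 1 leads: Player II's best replies are T→X, M→W, B→Z; Player 1's induced payoffs 7, 0, 6; outcome (T, X), payoffs (7, 9).
If Player II leads: Player 1's best replies are W→T, X→M, Y→B, Z→B; Player II's induced payoffs 4, 0, 1, 5; outcome (B, Z), payoffs (6, 5).
Player II gets 5 moving first and 9 moving second, so Player II prefers to move second.

second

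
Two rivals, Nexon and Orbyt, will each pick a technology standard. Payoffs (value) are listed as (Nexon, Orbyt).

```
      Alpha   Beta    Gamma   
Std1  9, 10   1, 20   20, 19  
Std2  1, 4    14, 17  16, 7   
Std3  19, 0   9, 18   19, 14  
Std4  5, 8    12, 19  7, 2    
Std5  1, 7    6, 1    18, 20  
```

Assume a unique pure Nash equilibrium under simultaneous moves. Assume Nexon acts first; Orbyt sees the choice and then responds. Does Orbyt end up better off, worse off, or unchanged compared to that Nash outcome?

Solve by backward induction (Nexon leads).
- Std1: Orbyt compares 10, 20, 19 and picks Beta; Nexon would get 1.
- Std2: Orbyt compares 4, 17, 7 and picks Beta; Nexon would get 14.
- Std3: Orbyt compares 0, 18, 14 and picks Beta; Nexon would get 9.
- Std4: Orbyt compares 8, 19, 2 and picks Beta; Nexon would get 12.
- Std5: Orbyt compares 7, 1, 20 and picks Gamma; Nexon would get 18.
Nexon's induced payoffs are 1, 14, 9, 12, 18, so Nexon commits to Std5. Subgame-perfect outcome: (Std5, Gamma) with payoffs (18, 20).
For the simultaneous game, intersect best replies.
Nexon's best replies: Alpha→Std3; Beta→Std2; Gamma→Std1.
Orbyt's best replies: Std1→Beta; Std2→Beta; Std3→Beta; Std4→Beta; Std5→Gamma.
Only (Std2, Beta) has each player best-responding; Nash payoffs (14, 17).
Orbyt earns 20 sequentially versus 17 at the Nash outcome: better off.

better off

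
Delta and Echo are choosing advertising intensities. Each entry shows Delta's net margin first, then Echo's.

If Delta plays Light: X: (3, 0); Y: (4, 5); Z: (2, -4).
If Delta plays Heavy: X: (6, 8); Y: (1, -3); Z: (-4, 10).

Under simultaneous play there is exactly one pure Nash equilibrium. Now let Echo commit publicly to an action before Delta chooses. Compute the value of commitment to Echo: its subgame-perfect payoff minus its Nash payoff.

3

Delta best-responds to each possible Echo move:
- X: Delta compares 3, 6 and picks Heavy; Echo would get 8.
- Y: Delta compares 4, 1 and picks Light; Echo would get 5.
- Z: Delta compares 2, -4 and picks Light; Echo would get -4.
Maximizing over 8, 5, -4, Echo chooses X. Subgame-perfect outcome: (Heavy, X) with payoffs (6, 8).
For the simultaneous game, intersect best replies.
Delta's best replies: X→Heavy; Y→Light; Z→Light.
Echo's best replies: Light→Y; Heavy→Z.
Only (Light, Y) has each player best-responding; Nash payoffs (4, 5).
Echo's commitment gain: 8 − 5 = 3.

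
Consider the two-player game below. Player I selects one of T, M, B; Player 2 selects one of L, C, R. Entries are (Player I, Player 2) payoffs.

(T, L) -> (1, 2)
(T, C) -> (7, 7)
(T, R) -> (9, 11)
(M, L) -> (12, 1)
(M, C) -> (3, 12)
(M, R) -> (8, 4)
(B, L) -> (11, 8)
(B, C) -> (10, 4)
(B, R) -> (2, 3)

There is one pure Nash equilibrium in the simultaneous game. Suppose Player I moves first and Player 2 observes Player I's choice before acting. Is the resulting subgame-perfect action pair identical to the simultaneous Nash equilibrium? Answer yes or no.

no

Solve by backward induction (Player I leads).
- T: Player 2 compares 2, 7, 11 and picks R; Player I would get 9.
- M: Player 2 compares 1, 12, 4 and picks C; Player I would get 3.
- B: Player 2 compares 8, 4, 3 and picks L; Player I would get 11.
Among 9, 3, 11, the best is 11 at B. Subgame-perfect outcome: (B, L) with payoffs (11, 8).
For the simultaneous game, intersect best replies.
Player I's best replies: L→M; C→B; R→T.
Player 2's best replies: T→R; M→C; B→L.
Only (T, R) has each player best-responding; Nash payoffs (9, 11).
Sequential outcome (B, L) differs from the Nash profile (T, R).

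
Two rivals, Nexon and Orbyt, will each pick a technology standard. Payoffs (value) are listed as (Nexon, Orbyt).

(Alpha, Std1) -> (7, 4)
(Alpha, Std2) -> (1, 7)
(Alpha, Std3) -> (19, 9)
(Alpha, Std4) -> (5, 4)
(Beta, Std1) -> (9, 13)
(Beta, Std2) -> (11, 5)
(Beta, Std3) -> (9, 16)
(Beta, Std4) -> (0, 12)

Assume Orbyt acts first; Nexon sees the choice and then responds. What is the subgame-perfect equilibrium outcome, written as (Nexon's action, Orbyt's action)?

(Beta, Std1)

Work backward from Nexon's decision.
- Std1: Nexon compares 7, 9 and picks Beta; Orbyt would get 13.
- Std2: Nexon compares 1, 11 and picks Beta; Orbyt would get 5.
- Std3: Nexon compares 19, 9 and picks Alpha; Orbyt would get 9.
- Std4: Nexon compares 5, 0 and picks Alpha; Orbyt would get 4.
Maximizing over 13, 5, 9, 4, Orbyt chooses Std1. Subgame-perfect outcome: (Beta, Std1) with payoffs (9, 13).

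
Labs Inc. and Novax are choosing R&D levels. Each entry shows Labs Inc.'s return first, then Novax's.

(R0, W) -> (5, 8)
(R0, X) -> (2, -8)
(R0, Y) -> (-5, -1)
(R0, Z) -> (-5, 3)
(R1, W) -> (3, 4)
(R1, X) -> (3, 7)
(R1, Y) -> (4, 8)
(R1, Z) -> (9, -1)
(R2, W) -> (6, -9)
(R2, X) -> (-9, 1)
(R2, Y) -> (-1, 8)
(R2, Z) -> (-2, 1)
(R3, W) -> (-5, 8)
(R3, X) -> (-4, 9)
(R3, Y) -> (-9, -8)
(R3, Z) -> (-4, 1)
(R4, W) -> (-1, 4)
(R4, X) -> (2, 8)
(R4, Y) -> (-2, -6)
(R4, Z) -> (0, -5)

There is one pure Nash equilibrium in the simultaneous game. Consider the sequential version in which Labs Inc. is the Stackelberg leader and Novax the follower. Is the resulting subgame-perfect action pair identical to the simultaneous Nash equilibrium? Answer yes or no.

Backward induction with Labs Inc. moving first.
- R0: Novax compares 8, -8, -1, 3 and picks W; Labs Inc. would get 5.
- R1: Novax compares 4, 7, 8, -1 and picks Y; Labs Inc. would get 4.
- R2: Novax compares -9, 1, 8, 1 and picks Y; Labs Inc. would get -1.
- R3: Novax compares 8, 9, -8, 1 and picks X; Labs Inc. would get -4.
- R4: Novax compares 4, 8, -6, -5 and picks X; Labs Inc. would get 2.
Among 5, 4, -1, -4, 2, the best is 5 at R0. Subgame-perfect outcome: (R0, W) with payoffs (5, 8).
For the simultaneous game, intersect best replies.
Labs Inc.'s best replies: W→R2; X→R1; Y→R1; Z→R1.
Novax's best replies: R0→W; R1→Y; R2→Y; R3→X; R4→X.
Only (R1, Y) has each player best-responding; Nash payoffs (4, 8).
Sequential outcome (R0, W) differs from the Nash profile (R1, Y).

no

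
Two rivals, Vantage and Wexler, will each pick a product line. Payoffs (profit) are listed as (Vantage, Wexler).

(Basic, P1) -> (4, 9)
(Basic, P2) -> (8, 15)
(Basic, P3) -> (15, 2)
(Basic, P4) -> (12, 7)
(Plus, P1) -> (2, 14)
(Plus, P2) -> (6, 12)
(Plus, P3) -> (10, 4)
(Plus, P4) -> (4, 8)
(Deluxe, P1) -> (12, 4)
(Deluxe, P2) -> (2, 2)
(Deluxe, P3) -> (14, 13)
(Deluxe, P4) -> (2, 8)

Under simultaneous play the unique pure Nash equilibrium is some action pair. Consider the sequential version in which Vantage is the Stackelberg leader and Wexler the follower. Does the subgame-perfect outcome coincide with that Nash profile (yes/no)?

Work backward from Wexler's decision.
- Basic: BR = P2, leader payoff 8.
- Plus: BR = P1, leader payoff 2.
- Deluxe: BR = P3, leader payoff 14.
Maximizing over 8, 2, 14, Vantage chooses Deluxe. Subgame-perfect outcome: (Deluxe, P3) with payoffs (14, 13).
Now find the simultaneous Nash equilibrium.
Vantage's best replies: P1→Deluxe; P2→Basic; P3→Basic; P4→Basic.
Wexler's best replies: Basic→P2; Plus→P1; Deluxe→P3.
Only (Basic, P2) has each player best-responding; Nash payoffs (8, 15).
Sequential outcome (Deluxe, P3) differs from the Nash profile (Basic, P2).

no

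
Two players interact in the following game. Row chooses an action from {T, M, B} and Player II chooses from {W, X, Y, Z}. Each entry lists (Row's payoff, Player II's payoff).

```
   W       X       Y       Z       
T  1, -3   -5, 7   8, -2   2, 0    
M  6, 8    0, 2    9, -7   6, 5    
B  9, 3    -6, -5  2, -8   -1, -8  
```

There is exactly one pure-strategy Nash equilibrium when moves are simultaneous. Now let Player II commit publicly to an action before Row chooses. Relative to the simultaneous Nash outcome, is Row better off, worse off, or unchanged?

Backward induction with Player II moving first.
- W: BR = B, leader payoff 3.
- X: BR = M, leader payoff 2.
- Y: BR = M, leader payoff -7.
- Z: BR = M, leader payoff 5.
Maximizing over 3, 2, -7, 5, Player II chooses Z. Subgame-perfect outcome: (M, Z) with payoffs (6, 5).
Under simultaneous play:
Row's best replies: W→B; X→M; Y→M; Z→M.
Player II's best replies: T→X; M→W; B→W.
Only (B, W) has each player best-responding; Nash payoffs (9, 3).
Row earns 6 sequentially versus 9 at the Nash outcome: worse off.

worse off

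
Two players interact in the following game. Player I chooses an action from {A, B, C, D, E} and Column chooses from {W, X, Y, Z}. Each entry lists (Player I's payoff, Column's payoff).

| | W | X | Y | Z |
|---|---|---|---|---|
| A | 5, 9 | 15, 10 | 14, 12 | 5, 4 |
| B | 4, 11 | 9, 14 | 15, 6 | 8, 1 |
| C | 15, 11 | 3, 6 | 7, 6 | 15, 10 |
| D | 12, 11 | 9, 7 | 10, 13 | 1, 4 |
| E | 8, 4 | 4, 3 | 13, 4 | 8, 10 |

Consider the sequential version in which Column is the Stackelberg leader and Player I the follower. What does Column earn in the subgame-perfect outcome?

Backward induction with Column moving first.
- W: BR = C, leader payoff 11.
- X: BR = A, leader payoff 10.
- Y: BR = B, leader payoff 6.
- Z: BR = C, leader payoff 10.
Maximizing over 11, 10, 6, 10, Column chooses W. Subgame-perfect outcome: (C, W) with payoffs (15, 11).

11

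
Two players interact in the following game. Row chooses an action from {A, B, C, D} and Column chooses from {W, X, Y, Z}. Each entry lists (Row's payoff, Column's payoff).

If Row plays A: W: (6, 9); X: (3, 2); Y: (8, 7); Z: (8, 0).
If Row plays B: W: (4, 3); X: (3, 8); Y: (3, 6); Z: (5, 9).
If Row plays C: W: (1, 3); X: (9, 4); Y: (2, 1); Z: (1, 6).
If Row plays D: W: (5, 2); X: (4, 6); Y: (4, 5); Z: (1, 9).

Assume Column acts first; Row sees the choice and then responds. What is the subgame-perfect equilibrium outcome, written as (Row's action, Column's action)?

Row best-responds to each possible Column move:
- W: BR = A, leader payoff 9.
- X: BR = C, leader payoff 4.
- Y: BR = A, leader payoff 7.
- Z: BR = A, leader payoff 0.
Column's induced payoffs are 9, 4, 7, 0, so Column commits to W. Subgame-perfect outcome: (A, W) with payoffs (6, 9).

(A, W)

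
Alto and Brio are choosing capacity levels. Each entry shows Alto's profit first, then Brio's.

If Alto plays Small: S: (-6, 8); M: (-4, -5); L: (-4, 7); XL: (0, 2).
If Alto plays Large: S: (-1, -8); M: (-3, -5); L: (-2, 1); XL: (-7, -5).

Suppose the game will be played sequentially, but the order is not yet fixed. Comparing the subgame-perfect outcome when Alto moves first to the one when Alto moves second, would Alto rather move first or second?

If Alto leads: Brio's best replies are Small→S, Large→L; Alto's induced payoffs -6, -2; outcome (Large, L), payoffs (-2, 1).
If Brio leads: Alto's best replies are S→Large, M→Large, L→Large, XL→Small; Brio's induced payoffs -8, -5, 1, 2; outcome (Small, XL), payoffs (0, 2).
Alto gets -2 moving first and 0 moving second, so Alto prefers to move second.

second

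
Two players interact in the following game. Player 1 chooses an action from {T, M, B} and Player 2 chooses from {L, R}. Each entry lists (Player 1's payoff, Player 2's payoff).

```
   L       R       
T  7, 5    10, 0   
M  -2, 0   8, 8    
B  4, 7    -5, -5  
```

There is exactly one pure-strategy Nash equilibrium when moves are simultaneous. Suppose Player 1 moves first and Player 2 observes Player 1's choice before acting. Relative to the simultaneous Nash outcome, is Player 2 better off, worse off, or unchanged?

Backward induction with Player 1 moving first.
- T: Player 2 compares 5, 0 and picks L; Player 1 would get 7.
- M: Player 2 compares 0, 8 and picks R; Player 1 would get 8.
- B: Player 2 compares 7, -5 and picks L; Player 1 would get 4.
Among 7, 8, 4, the best is 8 at M. Subgame-perfect outcome: (M, R) with payoffs (8, 8).
For the simultaneous game, intersect best replies.
Player 1's best replies: L→T; R→T.
Player 2's best replies: T→L; M→R; B→L.
The unique mutual best reply is (T, L), giving (7, 5).
Player 2 earns 8 sequentially versus 5 at the Nash outcome: better off.

better off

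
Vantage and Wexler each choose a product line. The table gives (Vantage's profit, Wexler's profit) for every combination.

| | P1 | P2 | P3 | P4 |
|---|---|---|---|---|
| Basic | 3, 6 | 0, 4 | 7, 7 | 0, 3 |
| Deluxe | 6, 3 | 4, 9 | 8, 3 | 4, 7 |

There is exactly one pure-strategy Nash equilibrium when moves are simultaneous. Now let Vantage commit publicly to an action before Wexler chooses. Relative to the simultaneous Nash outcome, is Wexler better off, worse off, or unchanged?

Work backward from Wexler's decision.
- Basic → Wexler plays P3 (best of 6, 4, 7, 3); Vantage gets 7.
- Deluxe → Wexler plays P2 (best of 3, 9, 3, 7); Vantage gets 4.
Among 7, 4, the best is 7 at Basic. Subgame-perfect outcome: (Basic, P3) with payoffs (7, 7).
Now find the simultaneous Nash equilibrium.
Vantage's best replies: P1→Deluxe; P2→Deluxe; P3→Deluxe; P4→Deluxe.
Wexler's best replies: Basic→P3; Deluxe→P2.
The unique mutual best reply is (Deluxe, P2), giving (4, 9).
Wexler earns 7 sequentially versus 9 at the Nash outcome: worse off.

worse off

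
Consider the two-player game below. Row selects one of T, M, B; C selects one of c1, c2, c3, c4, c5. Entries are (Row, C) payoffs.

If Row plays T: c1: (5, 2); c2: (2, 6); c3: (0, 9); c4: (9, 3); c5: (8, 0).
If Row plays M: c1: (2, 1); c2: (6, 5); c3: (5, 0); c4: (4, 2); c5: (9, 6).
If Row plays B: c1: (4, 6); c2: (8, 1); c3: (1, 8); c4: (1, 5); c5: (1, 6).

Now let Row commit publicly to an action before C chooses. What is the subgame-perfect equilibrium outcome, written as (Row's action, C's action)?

Backward induction with Row moving first.
- T: C compares 2, 6, 9, 3, 0 and picks c3; Row would get 0.
- M: C compares 1, 5, 0, 2, 6 and picks c5; Row would get 9.
- B: C compares 6, 1, 8, 5, 6 and picks c3; Row would get 1.
Maximizing over 0, 9, 1, Row chooses M. Subgame-perfect outcome: (M, c5) with payoffs (9, 6).

(M, c5)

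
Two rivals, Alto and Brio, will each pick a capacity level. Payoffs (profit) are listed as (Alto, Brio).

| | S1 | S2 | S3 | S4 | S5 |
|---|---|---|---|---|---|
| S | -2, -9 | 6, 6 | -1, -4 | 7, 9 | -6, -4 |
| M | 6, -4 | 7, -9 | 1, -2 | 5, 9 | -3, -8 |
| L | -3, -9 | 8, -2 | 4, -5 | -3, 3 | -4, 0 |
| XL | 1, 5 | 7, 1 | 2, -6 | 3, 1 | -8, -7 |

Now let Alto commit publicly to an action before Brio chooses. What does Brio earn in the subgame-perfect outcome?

9

Solve by backward induction (Alto leads).
- S: BR = S4, leader payoff 7.
- M: BR = S4, leader payoff 5.
- L: BR = S4, leader payoff -3.
- XL: BR = S1, leader payoff 1.
Maximizing over 7, 5, -3, 1, Alto chooses S. Subgame-perfect outcome: (S, S4) with payoffs (7, 9).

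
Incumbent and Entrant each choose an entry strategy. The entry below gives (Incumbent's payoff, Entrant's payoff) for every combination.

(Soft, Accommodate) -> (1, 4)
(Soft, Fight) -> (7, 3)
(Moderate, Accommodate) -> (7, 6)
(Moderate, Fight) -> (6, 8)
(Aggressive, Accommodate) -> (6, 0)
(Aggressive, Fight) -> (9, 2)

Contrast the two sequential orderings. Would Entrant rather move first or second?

first

If Incumbent leads: Entrant's best replies are Soft→Accommodate, Moderate→Fight, Aggressive→Fight; Incumbent's induced payoffs 1, 6, 9; outcome (Aggressive, Fight), payoffs (9, 2).
If Entrant leads: Incumbent's best replies are Accommodate→Moderate, Fight→Aggressive; Entrant's induced payoffs 6, 2; outcome (Moderate, Accommodate), payoffs (7, 6).
Entrant gets 6 moving first and 2 moving second, so Entrant prefers to move first.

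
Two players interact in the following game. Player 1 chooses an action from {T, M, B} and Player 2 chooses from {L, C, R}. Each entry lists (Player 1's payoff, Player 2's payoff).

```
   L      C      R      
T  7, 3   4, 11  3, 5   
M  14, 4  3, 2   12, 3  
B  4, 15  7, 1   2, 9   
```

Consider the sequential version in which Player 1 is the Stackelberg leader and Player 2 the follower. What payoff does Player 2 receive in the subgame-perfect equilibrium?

4

Work backward from Player 2's decision.
- T: BR = C, leader payoff 4.
- M: BR = L, leader payoff 14.
- B: BR = L, leader payoff 4.
Maximizing over 4, 14, 4, Player 1 chooses M. Subgame-perfect outcome: (M, L) with payoffs (14, 4).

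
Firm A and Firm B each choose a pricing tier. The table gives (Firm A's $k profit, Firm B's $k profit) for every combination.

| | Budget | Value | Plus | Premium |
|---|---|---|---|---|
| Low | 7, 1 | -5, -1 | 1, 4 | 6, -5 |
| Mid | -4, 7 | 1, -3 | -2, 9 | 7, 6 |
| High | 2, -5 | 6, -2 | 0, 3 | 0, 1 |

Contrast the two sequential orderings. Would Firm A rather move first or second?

second

If Firm A leads: Firm B's best replies are Low→Plus, Mid→Plus, High→Plus; Firm A's induced payoffs 1, -2, 0; outcome (Low, Plus), payoffs (1, 4).
If Firm B leads: Firm A's best replies are Budget→Low, Value→High, Plus→Low, Premium→Mid; Firm B's induced payoffs 1, -2, 4, 6; outcome (Mid, Premium), payoffs (7, 6).
Firm A gets 1 moving first and 7 moving second, so Firm A prefers to move second.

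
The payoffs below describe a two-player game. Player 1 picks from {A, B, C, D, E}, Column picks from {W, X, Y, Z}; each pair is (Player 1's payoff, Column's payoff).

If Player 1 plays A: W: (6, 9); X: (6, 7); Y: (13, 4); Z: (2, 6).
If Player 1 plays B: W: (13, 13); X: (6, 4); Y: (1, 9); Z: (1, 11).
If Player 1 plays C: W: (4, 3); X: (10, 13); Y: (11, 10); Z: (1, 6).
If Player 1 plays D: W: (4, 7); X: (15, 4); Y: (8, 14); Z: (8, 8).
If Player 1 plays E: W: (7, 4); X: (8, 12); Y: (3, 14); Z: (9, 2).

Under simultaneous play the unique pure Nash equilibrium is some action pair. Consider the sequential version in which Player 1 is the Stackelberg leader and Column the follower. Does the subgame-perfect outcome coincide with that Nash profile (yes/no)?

Work backward from Column's decision.
- A → Column plays W (best of 9, 7, 4, 6); Player 1 gets 6.
- B → Column plays W (best of 13, 4, 9, 11); Player 1 gets 13.
- C → Column plays X (best of 3, 13, 10, 6); Player 1 gets 10.
- D → Column plays Y (best of 7, 4, 14, 8); Player 1 gets 8.
- E → Column plays Y (best of 4, 12, 14, 2); Player 1 gets 3.
Among 6, 13, 10, 8, 3, the best is 13 at B. Subgame-perfect outcome: (B, W) with payoffs (13, 13).
Now find the simultaneous Nash equilibrium.
Player 1's best replies: W→B; X→D; Y→A; Z→E.
Column's best replies: A→W; B→W; C→X; D→Y; E→Y.
Only (B, W) has each player best-responding; Nash payoffs (13, 13).
Sequential outcome (B, W) coincides with the Nash profile (B, W).

yes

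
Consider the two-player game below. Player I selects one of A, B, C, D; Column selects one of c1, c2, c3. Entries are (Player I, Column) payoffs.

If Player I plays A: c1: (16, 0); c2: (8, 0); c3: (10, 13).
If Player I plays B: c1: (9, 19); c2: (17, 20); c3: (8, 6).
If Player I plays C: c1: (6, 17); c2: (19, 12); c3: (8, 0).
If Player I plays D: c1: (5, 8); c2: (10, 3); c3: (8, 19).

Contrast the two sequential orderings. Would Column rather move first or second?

If Player I leads: Column's best replies are A→c3, B→c2, C→c1, D→c3; Player I's induced payoffs 10, 17, 6, 8; outcome (B, c2), payoffs (17, 20).
If Column leads: Player I's best replies are c1→A, c2→C, c3→A; Column's induced payoffs 0, 12, 13; outcome (A, c3), payoffs (10, 13).
Column gets 13 moving first and 20 moving second, so Column prefers to move second.

second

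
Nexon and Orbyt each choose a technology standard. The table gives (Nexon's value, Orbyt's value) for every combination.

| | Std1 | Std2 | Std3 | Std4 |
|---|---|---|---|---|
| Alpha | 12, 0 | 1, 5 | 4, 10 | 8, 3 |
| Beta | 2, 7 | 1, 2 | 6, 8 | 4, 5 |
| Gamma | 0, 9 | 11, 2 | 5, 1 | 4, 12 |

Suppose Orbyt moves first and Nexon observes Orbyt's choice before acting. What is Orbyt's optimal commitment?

Std3

Solve by backward induction (Orbyt leads).
- Std1: Nexon compares 12, 2, 0 and picks Alpha; Orbyt would get 0.
- Std2: Nexon compares 1, 1, 11 and picks Gamma; Orbyt would get 2.
- Std3: Nexon compares 4, 6, 5 and picks Beta; Orbyt would get 8.
- Std4: Nexon compares 8, 4, 4 and picks Alpha; Orbyt would get 3.
Among 0, 2, 8, 3, the best is 8 at Std3. Subgame-perfect outcome: (Beta, Std3) with payoffs (6, 8).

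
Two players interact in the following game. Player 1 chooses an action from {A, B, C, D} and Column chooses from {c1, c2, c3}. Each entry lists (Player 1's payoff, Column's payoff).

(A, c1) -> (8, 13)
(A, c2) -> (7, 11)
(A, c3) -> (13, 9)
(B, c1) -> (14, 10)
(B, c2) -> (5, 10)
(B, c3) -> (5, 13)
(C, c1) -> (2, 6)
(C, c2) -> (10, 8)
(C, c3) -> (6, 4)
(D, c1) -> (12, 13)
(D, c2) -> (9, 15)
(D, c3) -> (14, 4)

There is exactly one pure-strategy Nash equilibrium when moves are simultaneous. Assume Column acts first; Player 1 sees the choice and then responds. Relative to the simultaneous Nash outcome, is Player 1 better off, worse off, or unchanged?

Player 1 best-responds to each possible Column move:
- c1: BR = B, leader payoff 10.
- c2: BR = C, leader payoff 8.
- c3: BR = D, leader payoff 4.
Maximizing over 10, 8, 4, Column chooses c1. Subgame-perfect outcome: (B, c1) with payoffs (14, 10).
Now find the simultaneous Nash equilibrium.
Player 1's best replies: c1→B; c2→C; c3→D.
Column's best replies: A→c1; B→c3; C→c2; D→c2.
The unique mutual best reply is (C, c2), giving (10, 8).
Player 1 earns 14 sequentially versus 10 at the Nash outcome: better off.

better off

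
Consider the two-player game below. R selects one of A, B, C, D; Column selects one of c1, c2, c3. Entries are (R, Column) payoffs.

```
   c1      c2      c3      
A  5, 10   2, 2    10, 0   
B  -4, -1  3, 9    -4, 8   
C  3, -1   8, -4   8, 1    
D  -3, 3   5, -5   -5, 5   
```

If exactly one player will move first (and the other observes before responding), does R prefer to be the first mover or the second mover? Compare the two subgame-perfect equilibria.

first

If R leads: Column's best replies are A→c1, B→c2, C→c3, D→c3; R's induced payoffs 5, 3, 8, -5; outcome (C, c3), payoffs (8, 1).
If Column leads: R's best replies are c1→A, c2→C, c3→A; Column's induced payoffs 10, -4, 0; outcome (A, c1), payoffs (5, 10).
R gets 8 moving first and 5 moving second, so R prefers to move first.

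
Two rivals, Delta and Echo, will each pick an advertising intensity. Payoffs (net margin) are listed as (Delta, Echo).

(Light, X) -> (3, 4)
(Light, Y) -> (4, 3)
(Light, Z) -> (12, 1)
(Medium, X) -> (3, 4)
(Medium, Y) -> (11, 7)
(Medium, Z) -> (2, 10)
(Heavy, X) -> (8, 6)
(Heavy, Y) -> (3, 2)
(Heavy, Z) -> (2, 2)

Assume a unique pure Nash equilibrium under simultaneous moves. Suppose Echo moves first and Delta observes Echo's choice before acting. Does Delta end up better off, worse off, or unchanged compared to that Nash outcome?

better off

Backward induction with Echo moving first.
- X → Delta plays Heavy (best of 3, 3, 8); Echo gets 6.
- Y → Delta plays Medium (best of 4, 11, 3); Echo gets 7.
- Z → Delta plays Light (best of 12, 2, 2); Echo gets 1.
Among 6, 7, 1, the best is 7 at Y. Subgame-perfect outcome: (Medium, Y) with payoffs (11, 7).
Now find the simultaneous Nash equilibrium.
Delta's best replies: X→Heavy; Y→Medium; Z→Light.
Echo's best replies: Light→X; Medium→Z; Heavy→X.
The unique mutual best reply is (Heavy, X), giving (8, 6).
Delta earns 11 sequentially versus 8 at the Nash outcome: better off.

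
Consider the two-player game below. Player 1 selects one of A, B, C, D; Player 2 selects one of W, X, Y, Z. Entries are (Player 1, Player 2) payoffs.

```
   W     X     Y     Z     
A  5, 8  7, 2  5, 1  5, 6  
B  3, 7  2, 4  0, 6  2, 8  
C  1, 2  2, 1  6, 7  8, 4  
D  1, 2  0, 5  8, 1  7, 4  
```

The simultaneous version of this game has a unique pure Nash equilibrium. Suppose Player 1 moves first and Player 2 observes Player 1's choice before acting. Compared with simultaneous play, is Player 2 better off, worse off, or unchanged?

worse off

Work backward from Player 2's decision.
- A: BR = W, leader payoff 5.
- B: BR = Z, leader payoff 2.
- C: BR = Y, leader payoff 6.
- D: BR = X, leader payoff 0.
Maximizing over 5, 2, 6, 0, Player 1 chooses C. Subgame-perfect outcome: (C, Y) with payoffs (6, 7).
For the simultaneous game, intersect best replies.
Player 1's best replies: W→A; X→A; Y→D; Z→C.
Player 2's best replies: A→W; B→Z; C→Y; D→X.
The unique mutual best reply is (A, W), giving (5, 8).
Player 2 earns 7 sequentially versus 8 at the Nash outcome: worse off.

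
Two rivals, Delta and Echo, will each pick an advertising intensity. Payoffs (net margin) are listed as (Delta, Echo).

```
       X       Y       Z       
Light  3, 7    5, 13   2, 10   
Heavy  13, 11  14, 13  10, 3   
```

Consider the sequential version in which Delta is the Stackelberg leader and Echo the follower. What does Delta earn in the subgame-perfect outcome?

14

Backward induction with Delta moving first.
- Light: BR = Y, leader payoff 5.
- Heavy: BR = Y, leader payoff 14.
Maximizing over 5, 14, Delta chooses Heavy. Subgame-perfect outcome: (Heavy, Y) with payoffs (14, 13).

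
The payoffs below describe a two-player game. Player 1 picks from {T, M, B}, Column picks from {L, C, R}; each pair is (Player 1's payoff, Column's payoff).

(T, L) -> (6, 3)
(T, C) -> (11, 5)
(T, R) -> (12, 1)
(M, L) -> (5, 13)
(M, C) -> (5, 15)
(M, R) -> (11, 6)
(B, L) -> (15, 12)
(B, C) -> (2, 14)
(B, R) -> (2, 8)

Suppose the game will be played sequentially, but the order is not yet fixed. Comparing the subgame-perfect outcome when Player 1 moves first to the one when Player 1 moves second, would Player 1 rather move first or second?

second

If Player 1 leads: Column's best replies are T→C, M→C, B→C; Player 1's induced payoffs 11, 5, 2; outcome (T, C), payoffs (11, 5).
If Column leads: Player 1's best replies are L→B, C→T, R→T; Column's induced payoffs 12, 5, 1; outcome (B, L), payoffs (15, 12).
Player 1 gets 11 moving first and 15 moving second, so Player 1 prefers to move second.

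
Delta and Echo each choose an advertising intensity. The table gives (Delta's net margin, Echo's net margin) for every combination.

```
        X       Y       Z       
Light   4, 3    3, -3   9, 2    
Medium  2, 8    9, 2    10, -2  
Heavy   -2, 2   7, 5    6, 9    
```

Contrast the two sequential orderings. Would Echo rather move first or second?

If Delta leads: Echo's best replies are Light→X, Medium→X, Heavy→Z; Delta's induced payoffs 4, 2, 6; outcome (Heavy, Z), payoffs (6, 9).
If Echo leads: Delta's best replies are X→Light, Y→Medium, Z→Medium; Echo's induced payoffs 3, 2, -2; outcome (Light, X), payoffs (4, 3).
Echo gets 3 moving first and 9 moving second, so Echo prefers to move second.

second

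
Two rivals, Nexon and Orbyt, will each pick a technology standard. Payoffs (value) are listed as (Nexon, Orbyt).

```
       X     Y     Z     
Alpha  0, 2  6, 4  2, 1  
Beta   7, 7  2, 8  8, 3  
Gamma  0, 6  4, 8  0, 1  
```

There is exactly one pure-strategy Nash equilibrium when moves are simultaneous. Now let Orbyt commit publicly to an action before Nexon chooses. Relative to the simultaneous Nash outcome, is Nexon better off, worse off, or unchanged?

better off

Work backward from Nexon's decision.
- X → Nexon plays Beta (best of 0, 7, 0); Orbyt gets 7.
- Y → Nexon plays Alpha (best of 6, 2, 4); Orbyt gets 4.
- Z → Nexon plays Beta (best of 2, 8, 0); Orbyt gets 3.
Orbyt's induced payoffs are 7, 4, 3, so Orbyt commits to X. Subgame-perfect outcome: (Beta, X) with payoffs (7, 7).
For the simultaneous game, intersect best replies.
Nexon's best replies: X→Beta; Y→Alpha; Z→Beta.
Orbyt's best replies: Alpha→Y; Beta→Y; Gamma→Y.
The unique mutual best reply is (Alpha, Y), giving (6, 4).
Nexon earns 7 sequentially versus 6 at the Nash outcome: better off.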